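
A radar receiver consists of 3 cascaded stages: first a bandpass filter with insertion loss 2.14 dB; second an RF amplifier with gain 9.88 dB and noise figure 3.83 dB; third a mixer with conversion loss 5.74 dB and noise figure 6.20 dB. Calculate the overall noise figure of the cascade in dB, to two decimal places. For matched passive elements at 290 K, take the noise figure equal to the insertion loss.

Convert to linear (a loss of L dB is a gain of −L dB): F_i = 10^(NF_i/10), G_i = 10^(G_i,dB/10)
  Stage 1: F_1 = 10^(2.14/10) = 1.637, G_1 = 10^(−2.14/10) = 0.6109
  Stage 2: F_2 = 10^(3.83/10) = 2.415, G_2 = 10^(9.88/10) = 9.727
  Stage 3: F_3 = 10^(6.20/10) = 4.169, G_3 = 10^(−5.74/10) = 0.2667
Friis cascade:
  F = 1.637 + (2.415 − 1)/0.6109 + (4.169 − 1)/5.943 = 4.487
NF = 10 log₁₀(4.487) = 6.52 dB

6.52 dB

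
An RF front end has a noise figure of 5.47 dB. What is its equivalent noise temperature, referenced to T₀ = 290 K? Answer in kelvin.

F = 10^(5.47/10) = 3.52371
T_e = (F − 1)·T₀ = (3.52371 − 1) × 290 = 732 K

732 K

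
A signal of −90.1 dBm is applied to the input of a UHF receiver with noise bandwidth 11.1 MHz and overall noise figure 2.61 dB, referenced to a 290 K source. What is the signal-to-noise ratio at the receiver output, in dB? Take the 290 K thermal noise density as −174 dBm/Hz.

10.8 dB

Noise floor: N = −174 + 10 log₁₀(B) + NF
10 log₁₀(1.11×10⁷) = 70.45 dB
N = −174 + 70.45 + 2.61 = −100.94 dBm
SNR = P_sig − N = −90.1 − (−100.94) = 10.84 dB → 10.8 dB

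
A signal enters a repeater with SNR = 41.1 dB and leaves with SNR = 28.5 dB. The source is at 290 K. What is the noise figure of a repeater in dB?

12.6 dB

NF (dB) = SNR_in(dB) − SNR_out(dB) when the source is at T₀
NF = 41.1 − 28.5 = 12.6 dB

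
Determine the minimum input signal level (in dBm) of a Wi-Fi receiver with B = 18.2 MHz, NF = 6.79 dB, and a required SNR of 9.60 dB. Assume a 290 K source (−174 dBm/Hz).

−85.0 dBm

Sensitivity = −174 + 10 log₁₀(B) + NF + SNR_min
= −174 + 72.6 + 6.79 + 9.60
= −85.01 dBm → −85.0 dBm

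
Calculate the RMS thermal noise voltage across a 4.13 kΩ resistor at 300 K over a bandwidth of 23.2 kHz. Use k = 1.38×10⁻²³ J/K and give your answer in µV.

1.26 µV

V_n = √(4kTRB)
4kTRB = 4 × 1.38×10⁻²³ × 300 × 4.13×10³ × 2.32×10⁴ = 1.59×10⁻¹² V²
V_n = √(1.59×10⁻¹²) = 1.26×10⁻⁶ V = 1.26 µV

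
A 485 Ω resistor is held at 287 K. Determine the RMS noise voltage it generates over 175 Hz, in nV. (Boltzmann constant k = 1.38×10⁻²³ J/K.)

36.7 nV

V_n = √(4kTRB)
4kTRB = 4 × 1.38×10⁻²³ × 287 × 4.85×10² × 1.75×10² = 1.34×10⁻¹⁵ V²
V_n = √(1.34×10⁻¹⁵) = 3.67×10⁻⁸ V = 36.7 nV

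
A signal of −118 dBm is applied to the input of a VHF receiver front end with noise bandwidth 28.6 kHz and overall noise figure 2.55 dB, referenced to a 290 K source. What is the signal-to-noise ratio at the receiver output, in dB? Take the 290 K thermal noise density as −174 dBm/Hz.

Noise floor: N = −174 + 10 log₁₀(B) + NF
10 log₁₀(2.86×10⁴) = 44.56 dB
N = −174 + 44.56 + 2.55 = −126.89 dBm
SNR = P_sig − N = −118 − (−126.89) = 8.89 dB → 8.9 dB

8.9 dB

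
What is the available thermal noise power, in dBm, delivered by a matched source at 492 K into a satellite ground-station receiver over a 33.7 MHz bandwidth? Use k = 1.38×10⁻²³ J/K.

−96.4 dBm

P_n = kTB = 1.38×10⁻²³ × 492 × 3.37×10⁷ = 2.29×10⁻¹³ W
In dBm: 10 log₁₀(2.29×10⁻¹³ / 10⁻³) = −96.4 dBm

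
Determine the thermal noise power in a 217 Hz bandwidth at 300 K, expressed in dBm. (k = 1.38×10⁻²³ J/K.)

−150.5 dBm

P_n = kTB = 1.38×10⁻²³ × 300 × 2.17×10² = 8.98×10⁻¹⁹ W
In dBm: 10 log₁₀(8.98×10⁻¹⁹ / 10⁻³) = −150.5 dBm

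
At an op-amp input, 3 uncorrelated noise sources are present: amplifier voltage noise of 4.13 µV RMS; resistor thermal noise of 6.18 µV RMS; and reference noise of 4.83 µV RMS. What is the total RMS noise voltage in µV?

8.86 µV

Uncorrelated sources add in power (mean-square): V_tot = √(ΣV_i²)
V_tot = √[(4.13×10⁻⁶)² + (6.18×10⁻⁶)² + (4.83×10⁻⁶)²] = 8.86×10⁻⁶ V = 8.86 µV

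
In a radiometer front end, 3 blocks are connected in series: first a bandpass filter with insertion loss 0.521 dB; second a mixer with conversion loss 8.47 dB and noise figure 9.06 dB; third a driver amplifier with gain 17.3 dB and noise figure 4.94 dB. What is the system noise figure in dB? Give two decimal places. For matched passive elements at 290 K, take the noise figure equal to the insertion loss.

Convert to linear (a loss of L dB is a gain of −L dB): F_i = 10^(NF_i/10), G_i = 10^(G_i,dB/10)
  Stage 1: F_1 = 10^(0.521/10) = 1.127, G_1 = 10^(−0.521/10) = 0.8870
  Stage 2: F_2 = 10^(9.06/10) = 8.054, G_2 = 10^(−8.47/10) = 0.1422
  Stage 3: F_3 = 10^(4.94/10) = 3.119, G_3 = 10^(17.3/10) = 53.70
Friis cascade:
  F = 1.127 + (8.054 − 1)/0.8870 + (3.119 − 1)/0.1262 = 25.88
NF = 10 log₁₀(25.88) = 14.13 dB

14.13 dB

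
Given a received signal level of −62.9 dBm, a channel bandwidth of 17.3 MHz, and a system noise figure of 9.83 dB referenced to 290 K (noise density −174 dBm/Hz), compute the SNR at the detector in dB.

28.9 dB

Noise floor: N = −174 + 10 log₁₀(B) + NF
10 log₁₀(1.73×10⁷) = 72.38 dB
N = −174 + 72.38 + 9.83 = −91.79 dBm
SNR = P_sig − N = −62.9 − (−91.79) = 28.89 dB → 28.9 dB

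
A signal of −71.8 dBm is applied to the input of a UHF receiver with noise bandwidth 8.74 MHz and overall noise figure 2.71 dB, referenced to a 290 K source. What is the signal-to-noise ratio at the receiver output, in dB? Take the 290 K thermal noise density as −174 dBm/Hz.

30.1 dB

Noise floor: N = −174 + 10 log₁₀(B) + NF
10 log₁₀(8.74×10⁶) = 69.42 dB
N = −174 + 69.42 + 2.71 = −101.87 dBm
SNR = P_sig − N = −71.8 − (−101.87) = 30.07 dB → 30.1 dB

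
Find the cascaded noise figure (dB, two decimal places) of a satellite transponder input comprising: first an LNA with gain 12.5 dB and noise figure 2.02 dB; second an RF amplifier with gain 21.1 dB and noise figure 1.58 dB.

Convert to linear (a loss of L dB is a gain of −L dB): F_i = 10^(NF_i/10), G_i = 10^(G_i,dB/10)
  Stage 1: F_1 = 10^(2.02/10) = 1.592, G_1 = 10^(12.5/10) = 17.78
  Stage 2: F_2 = 10^(1.58/10) = 1.439, G_2 = 10^(21.1/10) = 128.8
Friis cascade:
  F = 1.592 + (1.439 − 1)/17.78 = 1.617
NF = 10 log₁₀(1.617) = 2.09 dB

2.09 dB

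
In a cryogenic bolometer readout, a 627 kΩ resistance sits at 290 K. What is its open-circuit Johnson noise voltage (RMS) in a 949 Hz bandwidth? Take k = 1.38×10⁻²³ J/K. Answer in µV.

V_n = √(4kTRB)
4kTRB = 4 × 1.38×10⁻²³ × 290 × 6.27×10⁵ × 9.49×10² = 9.53×10⁻¹² V²
V_n = √(9.53×10⁻¹²) = 3.09×10⁻⁶ V = 3.09 µV

3.09 µV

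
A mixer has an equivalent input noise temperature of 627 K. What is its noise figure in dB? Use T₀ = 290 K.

F = 1 + T_e/T₀ = 1 + 627/290 = 3.16207
NF = 10 log₁₀(3.16207) = 5.00 dB

5.00 dB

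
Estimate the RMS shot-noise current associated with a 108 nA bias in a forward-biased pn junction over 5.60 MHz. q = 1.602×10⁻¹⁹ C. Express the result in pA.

I_n = √(2qI·B)
2qI·B = 2 × 1.602×10⁻¹⁹ × 1.08×10⁻⁷ × 5.60×10⁶ = 1.94×10⁻¹⁹ A²
I_n = √(1.94×10⁻¹⁹) = 4.40×10⁻¹⁰ A = 440 pA

440 pA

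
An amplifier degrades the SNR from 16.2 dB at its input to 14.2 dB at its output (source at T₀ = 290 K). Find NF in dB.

2.0 dB

NF (dB) = SNR_in(dB) − SNR_out(dB) when the source is at T₀
NF = 16.2 − 14.2 = 2.0 dB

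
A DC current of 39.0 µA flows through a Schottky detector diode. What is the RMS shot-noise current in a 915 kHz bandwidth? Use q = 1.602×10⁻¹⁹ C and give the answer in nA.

I_n = √(2qI·B)
2qI·B = 2 × 1.602×10⁻¹⁹ × 3.90×10⁻⁵ × 9.15×10⁵ = 1.14×10⁻¹⁷ A²
I_n = √(1.14×10⁻¹⁷) = 3.38×10⁻⁹ A = 3.38 nA

3.38 nA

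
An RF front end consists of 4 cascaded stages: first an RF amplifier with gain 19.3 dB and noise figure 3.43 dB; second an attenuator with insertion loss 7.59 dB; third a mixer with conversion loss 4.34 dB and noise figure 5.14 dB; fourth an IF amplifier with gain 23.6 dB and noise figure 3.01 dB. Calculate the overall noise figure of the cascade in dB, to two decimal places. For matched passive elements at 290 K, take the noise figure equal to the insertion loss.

4.14 dB

Convert to linear (a loss of L dB is a gain of −L dB): F_i = 10^(NF_i/10), G_i = 10^(G_i,dB/10)
  Stage 1: F_1 = 10^(3.43/10) = 2.203, G_1 = 10^(19.3/10) = 85.11
  Stage 2: F_2 = 10^(7.59/10) = 5.741, G_2 = 10^(−7.59/10) = 0.1742
  Stage 3: F_3 = 10^(5.14/10) = 3.266, G_3 = 10^(−4.34/10) = 0.3681
  Stage 4: F_4 = 10^(3.01/10) = 2.000, G_4 = 10^(23.6/10) = 229.1
Friis cascade:
  F = 2.203 + (5.741 − 1)/85.11 + (3.266 − 1)/14.83 + (2.000 − 1)/5.458 = 2.595
NF = 10 log₁₀(2.595) = 4.14 dB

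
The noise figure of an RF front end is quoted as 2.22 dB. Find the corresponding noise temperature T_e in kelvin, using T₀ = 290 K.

194 K

F = 10^(2.22/10) = 1.66725
T_e = (F − 1)·T₀ = (1.66725 − 1) × 290 = 194 K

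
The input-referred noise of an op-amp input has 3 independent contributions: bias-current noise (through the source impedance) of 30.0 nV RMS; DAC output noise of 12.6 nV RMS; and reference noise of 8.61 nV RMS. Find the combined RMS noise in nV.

Uncorrelated sources add in power (mean-square): V_tot = √(ΣV_i²)
V_tot = √[(3.00×10⁻⁸)² + (1.26×10⁻⁸)² + (8.61×10⁻⁹)²] = 3.37×10⁻⁸ V = 33.7 nV

33.7 nV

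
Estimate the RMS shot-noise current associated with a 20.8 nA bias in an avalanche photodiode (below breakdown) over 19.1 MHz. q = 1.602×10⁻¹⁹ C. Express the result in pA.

I_n = √(2qI·B)
2qI·B = 2 × 1.602×10⁻¹⁹ × 2.08×10⁻⁸ × 1.91×10⁷ = 1.27×10⁻¹⁹ A²
I_n = √(1.27×10⁻¹⁹) = 3.57×10⁻¹⁰ A = 357 pA

357 pA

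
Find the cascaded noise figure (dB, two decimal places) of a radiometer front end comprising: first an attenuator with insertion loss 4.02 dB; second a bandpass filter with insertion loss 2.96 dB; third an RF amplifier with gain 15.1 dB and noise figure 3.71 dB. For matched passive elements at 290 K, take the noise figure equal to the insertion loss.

Convert to linear (a loss of L dB is a gain of −L dB): F_i = 10^(NF_i/10), G_i = 10^(G_i,dB/10)
  Stage 1: F_1 = 10^(4.02/10) = 2.523, G_1 = 10^(−4.02/10) = 0.3963
  Stage 2: F_2 = 10^(2.96/10) = 1.977, G_2 = 10^(−2.96/10) = 0.5058
  Stage 3: F_3 = 10^(3.71/10) = 2.350, G_3 = 10^(15.1/10) = 32.36
Friis cascade:
  F = 2.523 + (1.977 − 1)/0.3963 + (2.350 − 1)/0.2004 = 11.72
NF = 10 log₁₀(11.72) = 10.69 dB

10.69 dB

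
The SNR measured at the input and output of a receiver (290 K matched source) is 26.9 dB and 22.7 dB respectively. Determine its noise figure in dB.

4.2 dB

NF (dB) = SNR_in(dB) − SNR_out(dB) when the source is at T₀
NF = 26.9 − 22.7 = 4.2 dB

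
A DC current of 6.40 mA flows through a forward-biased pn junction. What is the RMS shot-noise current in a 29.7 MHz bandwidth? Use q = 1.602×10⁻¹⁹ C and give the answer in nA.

I_n = √(2qI·B)
2qI·B = 2 × 1.602×10⁻¹⁹ × 6.40×10⁻³ × 2.97×10⁷ = 6.09×10⁻¹⁴ A²
I_n = √(6.09×10⁻¹⁴) = 2.47×10⁻⁷ A = 247 nA

247 nA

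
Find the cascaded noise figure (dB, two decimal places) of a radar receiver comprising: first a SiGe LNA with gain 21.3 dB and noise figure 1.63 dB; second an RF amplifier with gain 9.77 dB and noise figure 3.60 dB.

1.66 dB

Convert to linear (a loss of L dB is a gain of −L dB): F_i = 10^(NF_i/10), G_i = 10^(G_i,dB/10)
  Stage 1: F_1 = 10^(1.63/10) = 1.455, G_1 = 10^(21.3/10) = 134.9
  Stage 2: F_2 = 10^(3.60/10) = 2.291, G_2 = 10^(9.77/10) = 9.484
Friis cascade:
  F = 1.455 + (2.291 − 1)/134.9 = 1.465
NF = 10 log₁₀(1.465) = 1.66 dB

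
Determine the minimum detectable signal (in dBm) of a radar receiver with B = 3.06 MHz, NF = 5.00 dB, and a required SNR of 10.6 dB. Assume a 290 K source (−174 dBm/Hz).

Sensitivity = −174 + 10 log₁₀(B) + NF + SNR_min
= −174 + 64.86 + 5.00 + 10.6
= −93.54 dBm → −93.5 dBm

−93.5 dBm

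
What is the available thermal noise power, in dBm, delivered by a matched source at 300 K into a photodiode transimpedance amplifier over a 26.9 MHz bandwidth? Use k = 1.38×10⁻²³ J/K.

P_n = kTB = 1.38×10⁻²³ × 300 × 2.69×10⁷ = 1.11×10⁻¹³ W
In dBm: 10 log₁₀(1.11×10⁻¹³ / 10⁻³) = −99.5 dBm

−99.5 dBm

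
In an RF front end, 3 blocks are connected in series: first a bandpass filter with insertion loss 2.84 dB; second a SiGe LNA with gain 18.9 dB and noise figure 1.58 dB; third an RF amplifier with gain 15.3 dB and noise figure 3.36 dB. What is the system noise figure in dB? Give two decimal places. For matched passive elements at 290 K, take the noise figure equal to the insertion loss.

Convert to linear (a loss of L dB is a gain of −L dB): F_i = 10^(NF_i/10), G_i = 10^(G_i,dB/10)
  Stage 1: F_1 = 10^(2.84/10) = 1.923, G_1 = 10^(−2.84/10) = 0.5200
  Stage 2: F_2 = 10^(1.58/10) = 1.439, G_2 = 10^(18.9/10) = 77.62
  Stage 3: F_3 = 10^(3.36/10) = 2.168, G_3 = 10^(15.3/10) = 33.88
Friis cascade:
  F = 1.923 + (1.439 − 1)/0.5200 + (2.168 − 1)/40.36 = 2.796
NF = 10 log₁₀(2.796) = 4.47 dB

4.47 dB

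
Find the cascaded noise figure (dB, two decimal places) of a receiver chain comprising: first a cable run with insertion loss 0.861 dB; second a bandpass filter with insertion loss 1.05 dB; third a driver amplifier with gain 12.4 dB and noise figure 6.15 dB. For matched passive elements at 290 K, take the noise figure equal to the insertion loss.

8.06 dB

Convert to linear (a loss of L dB is a gain of −L dB): F_i = 10^(NF_i/10), G_i = 10^(G_i,dB/10)
  Stage 1: F_1 = 10^(0.861/10) = 1.219, G_1 = 10^(−0.861/10) = 0.8202
  Stage 2: F_2 = 10^(1.05/10) = 1.274, G_2 = 10^(−1.05/10) = 0.7852
  Stage 3: F_3 = 10^(6.15/10) = 4.121, G_3 = 10^(12.4/10) = 17.38
Friis cascade:
  F = 1.219 + (1.274 − 1)/0.8202 + (4.121 − 1)/0.6440 = 6.399
NF = 10 log₁₀(6.399) = 8.06 dB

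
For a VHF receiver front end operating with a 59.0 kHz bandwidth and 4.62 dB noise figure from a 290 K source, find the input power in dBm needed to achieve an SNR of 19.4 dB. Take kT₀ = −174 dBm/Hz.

Sensitivity = −174 + 10 log₁₀(B) + NF + SNR_min
= −174 + 47.71 + 4.62 + 19.4
= −102.27 dBm → −102.3 dBm

−102.3 dBm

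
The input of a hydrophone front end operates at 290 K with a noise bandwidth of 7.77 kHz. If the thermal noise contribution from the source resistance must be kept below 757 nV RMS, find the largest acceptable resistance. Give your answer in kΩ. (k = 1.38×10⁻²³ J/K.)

4.61 kΩ

Johnson–Nyquist: V_n = √(4kTRB) ⇒ R = V_n² / (4kTB)
4kTB = 4 × 1.38×10⁻²³ × 290 × 7.77×10³ = 1.24×10⁻¹⁶
R = (7.57×10⁻⁷)² / 1.24×10⁻¹⁶ = 4.61×10³ Ω = 4.61 kΩ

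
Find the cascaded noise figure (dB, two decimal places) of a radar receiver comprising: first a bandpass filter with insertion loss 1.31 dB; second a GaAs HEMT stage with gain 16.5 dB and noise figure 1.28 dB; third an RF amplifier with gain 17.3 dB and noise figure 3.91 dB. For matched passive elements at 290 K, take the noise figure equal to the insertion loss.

2.69 dB

Convert to linear (a loss of L dB is a gain of −L dB): F_i = 10^(NF_i/10), G_i = 10^(G_i,dB/10)
  Stage 1: F_1 = 10^(1.31/10) = 1.352, G_1 = 10^(−1.31/10) = 0.7396
  Stage 2: F_2 = 10^(1.28/10) = 1.343, G_2 = 10^(16.5/10) = 44.67
  Stage 3: F_3 = 10^(3.91/10) = 2.460, G_3 = 10^(17.3/10) = 53.70
Friis cascade:
  F = 1.352 + (1.343 − 1)/0.7396 + (2.460 − 1)/33.04 = 1.860
NF = 10 log₁₀(1.860) = 2.69 dB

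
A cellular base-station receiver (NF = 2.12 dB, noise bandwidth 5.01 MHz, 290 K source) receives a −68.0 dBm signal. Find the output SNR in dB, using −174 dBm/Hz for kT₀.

Noise floor: N = −174 + 10 log₁₀(B) + NF
10 log₁₀(5.01×10⁶) = 67 dB
N = −174 + 67 + 2.12 = −104.88 dBm
SNR = P_sig − N = −68.0 − (−104.88) = 36.88 dB → 36.9 dB

36.9 dB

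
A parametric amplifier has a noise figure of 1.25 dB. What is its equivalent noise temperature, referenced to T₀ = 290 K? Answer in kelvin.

F = 10^(1.25/10) = 1.33352
T_e = (F − 1)·T₀ = (1.33352 − 1) × 290 = 96.7 K

96.7 K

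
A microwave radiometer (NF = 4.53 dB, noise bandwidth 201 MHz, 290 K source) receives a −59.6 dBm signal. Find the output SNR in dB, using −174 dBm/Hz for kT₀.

Noise floor: N = −174 + 10 log₁₀(B) + NF
10 log₁₀(2.01×10⁸) = 83.03 dB
N = −174 + 83.03 + 4.53 = −86.44 dBm
SNR = P_sig − N = −59.6 − (−86.44) = 26.84 dB → 26.8 dB

26.8 dB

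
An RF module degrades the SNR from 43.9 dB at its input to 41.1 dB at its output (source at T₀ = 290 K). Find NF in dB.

NF (dB) = SNR_in(dB) − SNR_out(dB) when the source is at T₀
NF = 43.9 − 41.1 = 2.8 dB

2.8 dB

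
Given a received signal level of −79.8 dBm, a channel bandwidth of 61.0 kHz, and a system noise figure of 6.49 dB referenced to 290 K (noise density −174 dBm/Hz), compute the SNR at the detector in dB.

Noise floor: N = −174 + 10 log₁₀(B) + NF
10 log₁₀(6.10×10⁴) = 47.85 dB
N = −174 + 47.85 + 6.49 = −119.66 dBm
SNR = P_sig − N = −79.8 − (−119.66) = 39.86 dB → 39.9 dB

39.9 dB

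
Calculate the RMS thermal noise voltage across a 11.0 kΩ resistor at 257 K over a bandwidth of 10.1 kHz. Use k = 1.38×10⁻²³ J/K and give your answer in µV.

1.26 µV

V_n = √(4kTRB)
4kTRB = 4 × 1.38×10⁻²³ × 257 × 1.10×10⁴ × 1.01×10⁴ = 1.58×10⁻¹² V²
V_n = √(1.58×10⁻¹²) = 1.26×10⁻⁶ V = 1.26 µV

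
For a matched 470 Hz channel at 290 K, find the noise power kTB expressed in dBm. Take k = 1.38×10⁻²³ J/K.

−147.3 dBm

P_n = kTB = 1.38×10⁻²³ × 290 × 4.70×10² = 1.88×10⁻¹⁸ W
In dBm: 10 log₁₀(1.88×10⁻¹⁸ / 10⁻³) = −147.3 dBm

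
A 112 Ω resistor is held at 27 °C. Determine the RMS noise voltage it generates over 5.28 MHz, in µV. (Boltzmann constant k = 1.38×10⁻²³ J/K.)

3.13 µV

T = 27 °C + 273.15 = 300.15 K
V_n = √(4kTRB)
4kTRB = 4 × 1.38×10⁻²³ × 300.15 × 1.12×10² × 5.28×10⁶ = 9.80×10⁻¹² V²
V_n = √(9.80×10⁻¹²) = 3.13×10⁻⁶ V = 3.13 µV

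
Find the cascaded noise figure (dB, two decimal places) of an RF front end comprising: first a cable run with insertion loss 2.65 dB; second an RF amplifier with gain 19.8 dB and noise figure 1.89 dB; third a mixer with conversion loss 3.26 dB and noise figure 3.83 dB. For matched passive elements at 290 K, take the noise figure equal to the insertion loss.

Convert to linear (a loss of L dB is a gain of −L dB): F_i = 10^(NF_i/10), G_i = 10^(G_i,dB/10)
  Stage 1: F_1 = 10^(2.65/10) = 1.841, G_1 = 10^(−2.65/10) = 0.5433
  Stage 2: F_2 = 10^(1.89/10) = 1.545, G_2 = 10^(19.8/10) = 95.50
  Stage 3: F_3 = 10^(3.83/10) = 2.415, G_3 = 10^(−3.26/10) = 0.4721
Friis cascade:
  F = 1.841 + (1.545 − 1)/0.5433 + (2.415 − 1)/51.88 = 2.872
NF = 10 log₁₀(2.872) = 4.58 dB

4.58 dB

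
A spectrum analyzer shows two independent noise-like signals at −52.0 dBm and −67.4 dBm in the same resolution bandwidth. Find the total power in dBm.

Convert to linear, add, convert back:
P₁ = 6.31×10⁻⁹ W, P₂ = 1.82×10⁻¹⁰ W
P_tot = 6.49×10⁻⁹ W → 10 log₁₀(P_tot / 10⁻³) = −51.9 dBm

−51.9 dBm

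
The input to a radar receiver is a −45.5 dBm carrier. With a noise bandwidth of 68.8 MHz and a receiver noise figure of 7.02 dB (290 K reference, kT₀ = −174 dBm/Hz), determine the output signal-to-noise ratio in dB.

Noise floor: N = −174 + 10 log₁₀(B) + NF
10 log₁₀(6.88×10⁷) = 78.38 dB
N = −174 + 78.38 + 7.02 = −88.60 dBm
SNR = P_sig − N = −45.5 − (−88.60) = 43.10 dB → 43.1 dB

43.1 dB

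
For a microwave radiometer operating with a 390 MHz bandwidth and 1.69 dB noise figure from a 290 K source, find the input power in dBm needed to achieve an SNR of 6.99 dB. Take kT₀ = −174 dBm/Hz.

−79.4 dBm

Sensitivity = −174 + 10 log₁₀(B) + NF + SNR_min
= −174 + 85.91 + 1.69 + 6.99
= −79.41 dBm → −79.4 dBm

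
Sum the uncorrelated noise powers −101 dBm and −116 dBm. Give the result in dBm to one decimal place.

Convert to linear, add, convert back:
P₁ = 7.94×10⁻¹⁴ W, P₂ = 2.51×10⁻¹⁵ W
P_tot = 8.19×10⁻¹⁴ W → 10 log₁₀(P_tot / 10⁻³) = −100.9 dBm

−100.9 dBm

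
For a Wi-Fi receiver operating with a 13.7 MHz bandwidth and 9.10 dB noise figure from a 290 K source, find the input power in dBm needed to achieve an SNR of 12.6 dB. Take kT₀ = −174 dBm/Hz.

Sensitivity = −174 + 10 log₁₀(B) + NF + SNR_min
= −174 + 71.37 + 9.10 + 12.6
= −80.93 dBm → −80.9 dBm

−80.9 dBm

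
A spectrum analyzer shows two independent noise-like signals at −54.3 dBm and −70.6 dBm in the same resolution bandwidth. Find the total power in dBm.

−54.2 dBm

Convert to linear, add, convert back:
P₁ = 3.72×10⁻⁹ W, P₂ = 8.71×10⁻¹¹ W
P_tot = 3.80×10⁻⁹ W → 10 log₁₀(P_tot / 10⁻³) = −54.2 dBm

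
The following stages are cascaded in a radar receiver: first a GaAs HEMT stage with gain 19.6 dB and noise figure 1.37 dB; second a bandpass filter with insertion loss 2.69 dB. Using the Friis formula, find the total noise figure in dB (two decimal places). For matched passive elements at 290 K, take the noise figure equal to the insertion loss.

Convert to linear (a loss of L dB is a gain of −L dB): F_i = 10^(NF_i/10), G_i = 10^(G_i,dB/10)
  Stage 1: F_1 = 10^(1.37/10) = 1.371, G_1 = 10^(19.6/10) = 91.20
  Stage 2: F_2 = 10^(2.69/10) = 1.858, G_2 = 10^(−2.69/10) = 0.5383
Friis cascade:
  F = 1.371 + (1.858 − 1)/91.20 = 1.380
NF = 10 log₁₀(1.380) = 1.40 dB

1.40 dB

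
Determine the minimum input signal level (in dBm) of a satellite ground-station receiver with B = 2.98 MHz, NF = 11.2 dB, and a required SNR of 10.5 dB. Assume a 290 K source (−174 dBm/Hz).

−87.6 dBm

Sensitivity = −174 + 10 log₁₀(B) + NF + SNR_min
= −174 + 64.74 + 11.2 + 10.5
= −87.56 dBm → −87.6 dBm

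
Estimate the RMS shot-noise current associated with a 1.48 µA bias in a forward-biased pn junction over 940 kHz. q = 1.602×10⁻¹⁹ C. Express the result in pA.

668 pA

I_n = √(2qI·B)
2qI·B = 2 × 1.602×10⁻¹⁹ × 1.48×10⁻⁶ × 9.40×10⁵ = 4.46×10⁻¹⁹ A²
I_n = √(4.46×10⁻¹⁹) = 6.68×10⁻¹⁰ A = 668 pA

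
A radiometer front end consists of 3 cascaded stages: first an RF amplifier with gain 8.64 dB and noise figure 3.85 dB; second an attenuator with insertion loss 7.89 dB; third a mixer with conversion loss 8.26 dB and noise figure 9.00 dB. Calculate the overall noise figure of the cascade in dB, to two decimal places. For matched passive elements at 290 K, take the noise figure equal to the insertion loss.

Convert to linear (a loss of L dB is a gain of −L dB): F_i = 10^(NF_i/10), G_i = 10^(G_i,dB/10)
  Stage 1: F_1 = 10^(3.85/10) = 2.427, G_1 = 10^(8.64/10) = 7.311
  Stage 2: F_2 = 10^(7.89/10) = 6.152, G_2 = 10^(−7.89/10) = 0.1626
  Stage 3: F_3 = 10^(9.00/10) = 7.943, G_3 = 10^(−8.26/10) = 0.1493
Friis cascade:
  F = 2.427 + (6.152 − 1)/7.311 + (7.943 − 1)/1.189 = 8.973
NF = 10 log₁₀(8.973) = 9.53 dB

9.53 dB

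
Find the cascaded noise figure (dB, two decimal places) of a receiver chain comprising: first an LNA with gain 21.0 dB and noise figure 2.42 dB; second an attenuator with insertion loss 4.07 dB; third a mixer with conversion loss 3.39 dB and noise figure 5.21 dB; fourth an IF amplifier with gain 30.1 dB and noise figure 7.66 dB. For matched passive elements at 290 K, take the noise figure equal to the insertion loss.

3.05 dB

Convert to linear (a loss of L dB is a gain of −L dB): F_i = 10^(NF_i/10), G_i = 10^(G_i,dB/10)
  Stage 1: F_1 = 10^(2.42/10) = 1.746, G_1 = 10^(21.0/10) = 125.9
  Stage 2: F_2 = 10^(4.07/10) = 2.553, G_2 = 10^(−4.07/10) = 0.3917
  Stage 3: F_3 = 10^(5.21/10) = 3.319, G_3 = 10^(−3.39/10) = 0.4581
  Stage 4: F_4 = 10^(7.66/10) = 5.834, G_4 = 10^(30.1/10) = 1023
Friis cascade:
  F = 1.746 + (2.553 − 1)/125.9 + (3.319 − 1)/49.32 + (5.834 − 1)/22.59 = 2.019
NF = 10 log₁₀(2.019) = 3.05 dB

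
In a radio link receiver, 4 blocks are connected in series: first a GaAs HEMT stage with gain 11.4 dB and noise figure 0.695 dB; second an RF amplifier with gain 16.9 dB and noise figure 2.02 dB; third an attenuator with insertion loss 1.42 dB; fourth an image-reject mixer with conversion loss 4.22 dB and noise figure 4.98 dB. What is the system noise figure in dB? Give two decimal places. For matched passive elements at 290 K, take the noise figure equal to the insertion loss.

0.87 dB

Convert to linear (a loss of L dB is a gain of −L dB): F_i = 10^(NF_i/10), G_i = 10^(G_i,dB/10)
  Stage 1: F_1 = 10^(0.695/10) = 1.174, G_1 = 10^(11.4/10) = 13.80
  Stage 2: F_2 = 10^(2.02/10) = 1.592, G_2 = 10^(16.9/10) = 48.98
  Stage 3: F_3 = 10^(1.42/10) = 1.387, G_3 = 10^(−1.42/10) = 0.7211
  Stage 4: F_4 = 10^(4.98/10) = 3.148, G_4 = 10^(−4.22/10) = 0.3784
Friis cascade:
  F = 1.174 + (1.592 − 1)/13.80 + (1.387 − 1)/676.1 + (3.148 − 1)/487.5 = 1.221
NF = 10 log₁₀(1.221) = 0.87 dB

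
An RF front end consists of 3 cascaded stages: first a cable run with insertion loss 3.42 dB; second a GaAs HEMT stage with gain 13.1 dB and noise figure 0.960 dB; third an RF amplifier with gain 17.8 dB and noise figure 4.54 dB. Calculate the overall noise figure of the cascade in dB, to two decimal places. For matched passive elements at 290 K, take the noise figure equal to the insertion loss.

4.68 dB

Convert to linear (a loss of L dB is a gain of −L dB): F_i = 10^(NF_i/10), G_i = 10^(G_i,dB/10)
  Stage 1: F_1 = 10^(3.42/10) = 2.198, G_1 = 10^(−3.42/10) = 0.4550
  Stage 2: F_2 = 10^(0.960/10) = 1.247, G_2 = 10^(13.1/10) = 20.42
  Stage 3: F_3 = 10^(4.54/10) = 2.844, G_3 = 10^(17.8/10) = 60.26
Friis cascade:
  F = 2.198 + (1.247 − 1)/0.4550 + (2.844 − 1)/9.290 = 2.940
NF = 10 log₁₀(2.940) = 4.68 dB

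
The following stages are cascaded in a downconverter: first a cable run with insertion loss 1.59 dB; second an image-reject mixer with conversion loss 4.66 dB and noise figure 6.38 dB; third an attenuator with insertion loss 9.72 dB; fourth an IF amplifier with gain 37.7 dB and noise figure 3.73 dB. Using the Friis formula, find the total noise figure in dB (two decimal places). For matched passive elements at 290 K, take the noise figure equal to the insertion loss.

19.79 dB

Convert to linear (a loss of L dB is a gain of −L dB): F_i = 10^(NF_i/10), G_i = 10^(G_i,dB/10)
  Stage 1: F_1 = 10^(1.59/10) = 1.442, G_1 = 10^(−1.59/10) = 0.6934
  Stage 2: F_2 = 10^(6.38/10) = 4.345, G_2 = 10^(−4.66/10) = 0.3420
  Stage 3: F_3 = 10^(9.72/10) = 9.376, G_3 = 10^(−9.72/10) = 0.1067
  Stage 4: F_4 = 10^(3.73/10) = 2.360, G_4 = 10^(37.7/10) = 5888
Friis cascade:
  F = 1.442 + (4.345 − 1)/0.6934 + (9.376 − 1)/0.2371 + (2.360 − 1)/0.02529 = 95.37
NF = 10 log₁₀(95.37) = 19.79 dB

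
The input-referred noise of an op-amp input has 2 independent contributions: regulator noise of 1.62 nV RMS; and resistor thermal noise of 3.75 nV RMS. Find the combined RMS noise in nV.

4.08 nV

Uncorrelated sources add in power (mean-square): V_tot = √(ΣV_i²)
V_tot = √[(1.62×10⁻⁹)² + (3.75×10⁻⁹)²] = 4.08×10⁻⁹ V = 4.08 nV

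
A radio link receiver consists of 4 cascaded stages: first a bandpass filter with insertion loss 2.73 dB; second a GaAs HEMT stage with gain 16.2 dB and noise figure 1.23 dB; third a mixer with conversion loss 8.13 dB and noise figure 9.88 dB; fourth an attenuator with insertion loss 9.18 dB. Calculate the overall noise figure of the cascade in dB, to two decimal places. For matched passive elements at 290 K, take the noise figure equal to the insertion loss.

Convert to linear (a loss of L dB is a gain of −L dB): F_i = 10^(NF_i/10), G_i = 10^(G_i,dB/10)
  Stage 1: F_1 = 10^(2.73/10) = 1.875, G_1 = 10^(−2.73/10) = 0.5333
  Stage 2: F_2 = 10^(1.23/10) = 1.327, G_2 = 10^(16.2/10) = 41.69
  Stage 3: F_3 = 10^(9.88/10) = 9.727, G_3 = 10^(−8.13/10) = 0.1538
  Stage 4: F_4 = 10^(9.18/10) = 8.279, G_4 = 10^(−9.18/10) = 0.1208
Friis cascade:
  F = 1.875 + (1.327 − 1)/0.5333 + (9.727 − 1)/22.23 + (8.279 − 1)/3.420 = 5.010
NF = 10 log₁₀(5.010) = 7.00 dB

7.00 dB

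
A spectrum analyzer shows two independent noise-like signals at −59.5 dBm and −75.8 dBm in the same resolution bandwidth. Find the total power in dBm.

Convert to linear, add, convert back:
P₁ = 1.12×10⁻⁹ W, P₂ = 2.63×10⁻¹¹ W
P_tot = 1.15×10⁻⁹ W → 10 log₁₀(P_tot / 10⁻³) = −59.4 dBm

−59.4 dBm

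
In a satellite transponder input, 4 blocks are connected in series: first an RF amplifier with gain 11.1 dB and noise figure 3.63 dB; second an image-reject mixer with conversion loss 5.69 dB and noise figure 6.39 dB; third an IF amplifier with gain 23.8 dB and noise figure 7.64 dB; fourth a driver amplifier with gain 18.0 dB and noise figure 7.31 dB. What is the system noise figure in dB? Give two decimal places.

5.97 dB

Convert to linear (a loss of L dB is a gain of −L dB): F_i = 10^(NF_i/10), G_i = 10^(G_i,dB/10)
  Stage 1: F_1 = 10^(3.63/10) = 2.307, G_1 = 10^(11.1/10) = 12.88
  Stage 2: F_2 = 10^(6.39/10) = 4.355, G_2 = 10^(−5.69/10) = 0.2698
  Stage 3: F_3 = 10^(7.64/10) = 5.808, G_3 = 10^(23.8/10) = 239.9
  Stage 4: F_4 = 10^(7.31/10) = 5.383, G_4 = 10^(18.0/10) = 63.10
Friis cascade:
  F = 2.307 + (4.355 − 1)/12.88 + (5.808 − 1)/3.475 + (5.383 − 1)/833.7 = 3.956
NF = 10 log₁₀(3.956) = 5.97 dB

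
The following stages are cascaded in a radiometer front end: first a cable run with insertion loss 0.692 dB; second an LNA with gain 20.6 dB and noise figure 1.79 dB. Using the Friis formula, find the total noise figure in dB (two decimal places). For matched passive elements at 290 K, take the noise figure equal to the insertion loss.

2.48 dB

Convert to linear (a loss of L dB is a gain of −L dB): F_i = 10^(NF_i/10), G_i = 10^(G_i,dB/10)
  Stage 1: F_1 = 10^(0.692/10) = 1.173, G_1 = 10^(−0.692/10) = 0.8527
  Stage 2: F_2 = 10^(1.79/10) = 1.510, G_2 = 10^(20.6/10) = 114.8
Friis cascade:
  F = 1.173 + (1.510 − 1)/0.8527 = 1.771
NF = 10 log₁₀(1.771) = 2.48 dB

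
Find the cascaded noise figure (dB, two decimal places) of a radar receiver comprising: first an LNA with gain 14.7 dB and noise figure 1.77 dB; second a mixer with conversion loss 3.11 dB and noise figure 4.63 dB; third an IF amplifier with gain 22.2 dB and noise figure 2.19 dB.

Convert to linear (a loss of L dB is a gain of −L dB): F_i = 10^(NF_i/10), G_i = 10^(G_i,dB/10)
  Stage 1: F_1 = 10^(1.77/10) = 1.503, G_1 = 10^(14.7/10) = 29.51
  Stage 2: F_2 = 10^(4.63/10) = 2.904, G_2 = 10^(−3.11/10) = 0.4887
  Stage 3: F_3 = 10^(2.19/10) = 1.656, G_3 = 10^(22.2/10) = 166.0
Friis cascade:
  F = 1.503 + (2.904 − 1)/29.51 + (1.656 − 1)/14.42 = 1.613
NF = 10 log₁₀(1.613) = 2.08 dB

2.08 dB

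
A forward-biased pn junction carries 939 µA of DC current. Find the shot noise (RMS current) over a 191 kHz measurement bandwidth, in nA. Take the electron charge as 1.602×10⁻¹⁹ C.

7.58 nA

I_n = √(2qI·B)
2qI·B = 2 × 1.602×10⁻¹⁹ × 9.39×10⁻⁴ × 1.91×10⁵ = 5.75×10⁻¹⁷ A²
I_n = √(5.75×10⁻¹⁷) = 7.58×10⁻⁹ A = 7.58 nA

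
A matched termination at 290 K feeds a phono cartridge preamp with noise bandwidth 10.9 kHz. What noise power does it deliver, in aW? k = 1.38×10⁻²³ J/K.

P_n = kTB = 1.38×10⁻²³ × 290 × 1.09×10⁴ = 4.36×10⁻¹⁷ W = 43.6 aW

43.6 aW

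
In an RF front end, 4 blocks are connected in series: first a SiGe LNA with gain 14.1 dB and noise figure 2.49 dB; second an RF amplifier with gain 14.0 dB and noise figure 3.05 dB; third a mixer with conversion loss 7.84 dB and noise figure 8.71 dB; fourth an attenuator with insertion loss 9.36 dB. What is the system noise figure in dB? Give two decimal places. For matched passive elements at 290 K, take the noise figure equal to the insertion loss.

Convert to linear (a loss of L dB is a gain of −L dB): F_i = 10^(NF_i/10), G_i = 10^(G_i,dB/10)
  Stage 1: F_1 = 10^(2.49/10) = 1.774, G_1 = 10^(14.1/10) = 25.70
  Stage 2: F_2 = 10^(3.05/10) = 2.018, G_2 = 10^(14.0/10) = 25.12
  Stage 3: F_3 = 10^(8.71/10) = 7.430, G_3 = 10^(−7.84/10) = 0.1644
  Stage 4: F_4 = 10^(9.36/10) = 8.630, G_4 = 10^(−9.36/10) = 0.1159
Friis cascade:
  F = 1.774 + (2.018 − 1)/25.70 + (7.430 − 1)/645.7 + (8.630 − 1)/106.2 = 1.896
NF = 10 log₁₀(1.896) = 2.78 dB

2.78 dB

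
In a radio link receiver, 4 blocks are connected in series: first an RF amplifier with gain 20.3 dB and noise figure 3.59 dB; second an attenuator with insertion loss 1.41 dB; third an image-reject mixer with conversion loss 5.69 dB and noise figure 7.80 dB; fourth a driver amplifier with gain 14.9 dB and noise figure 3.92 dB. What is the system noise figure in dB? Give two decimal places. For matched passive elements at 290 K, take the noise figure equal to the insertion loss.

3.85 dB

Convert to linear (a loss of L dB is a gain of −L dB): F_i = 10^(NF_i/10), G_i = 10^(G_i,dB/10)
  Stage 1: F_1 = 10^(3.59/10) = 2.286, G_1 = 10^(20.3/10) = 107.2
  Stage 2: F_2 = 10^(1.41/10) = 1.384, G_2 = 10^(−1.41/10) = 0.7228
  Stage 3: F_3 = 10^(7.80/10) = 6.026, G_3 = 10^(−5.69/10) = 0.2698
  Stage 4: F_4 = 10^(3.92/10) = 2.466, G_4 = 10^(14.9/10) = 30.90
Friis cascade:
  F = 2.286 + (1.384 − 1)/107.2 + (6.026 − 1)/77.45 + (2.466 − 1)/20.89 = 2.424
NF = 10 log₁₀(2.424) = 3.85 dB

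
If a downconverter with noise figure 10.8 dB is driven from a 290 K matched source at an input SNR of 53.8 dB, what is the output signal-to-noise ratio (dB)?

By definition F = SNR_in/SNR_out, so in dB: SNR_out = SNR_in − NF
SNR_out = 53.8 − 10.8 = 43.0 dB

43.0 dB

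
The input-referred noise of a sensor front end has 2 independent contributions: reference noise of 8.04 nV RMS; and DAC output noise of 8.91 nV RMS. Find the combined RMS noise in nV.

Uncorrelated sources add in power (mean-square): V_tot = √(ΣV_i²)
V_tot = √[(8.04×10⁻⁹)² + (8.91×10⁻⁹)²] = 1.20×10⁻⁸ V = 12.0 nV

12.0 nV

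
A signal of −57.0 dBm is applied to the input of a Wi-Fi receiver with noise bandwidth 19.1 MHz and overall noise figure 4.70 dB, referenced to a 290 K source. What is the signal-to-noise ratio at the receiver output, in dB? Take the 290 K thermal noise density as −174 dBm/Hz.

39.5 dB

Noise floor: N = −174 + 10 log₁₀(B) + NF
10 log₁₀(1.91×10⁷) = 72.81 dB
N = −174 + 72.81 + 4.70 = −96.49 dBm
SNR = P_sig − N = −57.0 − (−96.49) = 39.49 dB → 39.5 dB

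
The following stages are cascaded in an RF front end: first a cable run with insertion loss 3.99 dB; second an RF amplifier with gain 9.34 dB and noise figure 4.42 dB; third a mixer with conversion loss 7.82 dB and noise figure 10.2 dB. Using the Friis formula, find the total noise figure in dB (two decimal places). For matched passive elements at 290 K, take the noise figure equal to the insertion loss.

9.87 dB

Convert to linear (a loss of L dB is a gain of −L dB): F_i = 10^(NF_i/10), G_i = 10^(G_i,dB/10)
  Stage 1: F_1 = 10^(3.99/10) = 2.506, G_1 = 10^(−3.99/10) = 0.3990
  Stage 2: F_2 = 10^(4.42/10) = 2.767, G_2 = 10^(9.34/10) = 8.590
  Stage 3: F_3 = 10^(10.2/10) = 10.47, G_3 = 10^(−7.82/10) = 0.1652
Friis cascade:
  F = 2.506 + (2.767 − 1)/0.3990 + (10.47 − 1)/3.428 = 9.697
NF = 10 log₁₀(9.697) = 9.87 dB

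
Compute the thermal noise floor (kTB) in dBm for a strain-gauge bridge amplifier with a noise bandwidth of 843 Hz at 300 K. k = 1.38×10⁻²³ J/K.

−144.6 dBm

P_n = kTB = 1.38×10⁻²³ × 300 × 8.43×10² = 3.49×10⁻¹⁸ W
In dBm: 10 log₁₀(3.49×10⁻¹⁸ / 10⁻³) = −144.6 dBm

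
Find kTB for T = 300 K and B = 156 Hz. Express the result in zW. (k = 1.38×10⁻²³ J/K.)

646 zW

P_n = kTB = 1.38×10⁻²³ × 300 × 1.56×10² = 6.46×10⁻¹⁹ W = 646 zW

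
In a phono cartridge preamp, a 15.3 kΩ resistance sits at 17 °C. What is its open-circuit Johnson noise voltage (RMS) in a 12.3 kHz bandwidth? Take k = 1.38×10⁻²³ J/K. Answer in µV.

T = 17 °C + 273.15 = 290.15 K
V_n = √(4kTRB)
4kTRB = 4 × 1.38×10⁻²³ × 290.15 × 1.53×10⁴ × 1.23×10⁴ = 3.01×10⁻¹² V²
V_n = √(3.01×10⁻¹²) = 1.74×10⁻⁶ V = 1.74 µV

1.74 µV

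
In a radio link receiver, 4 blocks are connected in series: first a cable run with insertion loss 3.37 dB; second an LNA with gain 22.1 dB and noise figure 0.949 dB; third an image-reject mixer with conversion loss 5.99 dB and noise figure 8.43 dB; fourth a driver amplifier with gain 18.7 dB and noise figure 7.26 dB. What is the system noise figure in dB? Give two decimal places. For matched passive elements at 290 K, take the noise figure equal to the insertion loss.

Convert to linear (a loss of L dB is a gain of −L dB): F_i = 10^(NF_i/10), G_i = 10^(G_i,dB/10)
  Stage 1: F_1 = 10^(3.37/10) = 2.173, G_1 = 10^(−3.37/10) = 0.4603
  Stage 2: F_2 = 10^(0.949/10) = 1.244, G_2 = 10^(22.1/10) = 162.2
  Stage 3: F_3 = 10^(8.43/10) = 6.966, G_3 = 10^(−5.99/10) = 0.2518
  Stage 4: F_4 = 10^(7.26/10) = 5.321, G_4 = 10^(18.7/10) = 74.13
Friis cascade:
  F = 2.173 + (1.244 − 1)/0.4603 + (6.966 − 1)/74.64 + (5.321 − 1)/18.79 = 3.013
NF = 10 log₁₀(3.013) = 4.79 dB

4.79 dB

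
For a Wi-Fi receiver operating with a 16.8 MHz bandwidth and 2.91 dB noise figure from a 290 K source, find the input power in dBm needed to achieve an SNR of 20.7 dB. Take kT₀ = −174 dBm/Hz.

−78.1 dBm

Sensitivity = −174 + 10 log₁₀(B) + NF + SNR_min
= −174 + 72.25 + 2.91 + 20.7
= −78.14 dBm → −78.1 dBm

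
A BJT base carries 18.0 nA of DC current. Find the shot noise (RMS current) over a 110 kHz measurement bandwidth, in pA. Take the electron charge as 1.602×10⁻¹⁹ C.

I_n = √(2qI·B)
2qI·B = 2 × 1.602×10⁻¹⁹ × 1.80×10⁻⁸ × 1.10×10⁵ = 6.34×10⁻²² A²
I_n = √(6.34×10⁻²²) = 2.52×10⁻¹¹ A = 25.2 pA

25.2 pA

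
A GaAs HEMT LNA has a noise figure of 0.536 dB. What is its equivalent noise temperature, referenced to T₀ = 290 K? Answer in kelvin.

F = 10^(0.536/10) = 1.13136
T_e = (F − 1)·T₀ = (1.13136 − 1) × 290 = 38.1 K

38.1 K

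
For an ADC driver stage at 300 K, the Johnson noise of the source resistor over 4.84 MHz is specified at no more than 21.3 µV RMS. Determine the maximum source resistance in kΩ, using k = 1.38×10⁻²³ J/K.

Johnson–Nyquist: V_n = √(4kTRB) ⇒ R = V_n² / (4kTB)
4kTB = 4 × 1.38×10⁻²³ × 300 × 4.84×10⁶ = 8.02×10⁻¹⁴
R = (2.13×10⁻⁵)² / 8.02×10⁻¹⁴ = 5.66×10³ Ω = 5.66 kΩ

5.66 kΩ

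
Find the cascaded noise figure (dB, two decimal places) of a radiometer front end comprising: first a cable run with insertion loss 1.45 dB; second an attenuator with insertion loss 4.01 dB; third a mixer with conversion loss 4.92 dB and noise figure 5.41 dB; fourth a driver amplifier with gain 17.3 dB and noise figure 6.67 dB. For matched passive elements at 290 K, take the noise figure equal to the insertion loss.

Convert to linear (a loss of L dB is a gain of −L dB): F_i = 10^(NF_i/10), G_i = 10^(G_i,dB/10)
  Stage 1: F_1 = 10^(1.45/10) = 1.396, G_1 = 10^(−1.45/10) = 0.7161
  Stage 2: F_2 = 10^(4.01/10) = 2.518, G_2 = 10^(−4.01/10) = 0.3972
  Stage 3: F_3 = 10^(5.41/10) = 3.475, G_3 = 10^(−4.92/10) = 0.3221
  Stage 4: F_4 = 10^(6.67/10) = 4.645, G_4 = 10^(17.3/10) = 53.70
Friis cascade:
  F = 1.396 + (2.518 − 1)/0.7161 + (3.475 − 1)/0.2844 + (4.645 − 1)/0.09162 = 52.00
NF = 10 log₁₀(52.00) = 17.16 dB

17.16 dB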